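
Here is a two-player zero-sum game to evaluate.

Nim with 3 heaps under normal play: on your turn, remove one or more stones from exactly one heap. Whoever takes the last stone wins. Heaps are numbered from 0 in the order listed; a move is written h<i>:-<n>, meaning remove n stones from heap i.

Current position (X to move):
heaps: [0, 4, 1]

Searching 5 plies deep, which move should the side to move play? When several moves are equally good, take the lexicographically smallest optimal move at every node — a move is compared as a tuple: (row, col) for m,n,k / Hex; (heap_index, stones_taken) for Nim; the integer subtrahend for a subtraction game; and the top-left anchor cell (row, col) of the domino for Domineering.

X's best at [(0,4,1)]: h1:-3

[(0,4,1)] X move#1: h1:-1:-1/(0,3,1), h1:-2:-1/(0,2,1), h1:-3:+1/(0,1,1)*, h1:-4:-1/(0,0,1), h2:-1:-1/(0,4,0)
[(0,1,1)] O move#2: h1:-1:-1/(0,0,1)*, h2:-1:-1/(0,1,0)
[(0,0,1)] X move#3: h2:-1:+1/(0,0,0)*
[(0,0,0)] end (terminal -1, O#4); searched (0,4,1) to 5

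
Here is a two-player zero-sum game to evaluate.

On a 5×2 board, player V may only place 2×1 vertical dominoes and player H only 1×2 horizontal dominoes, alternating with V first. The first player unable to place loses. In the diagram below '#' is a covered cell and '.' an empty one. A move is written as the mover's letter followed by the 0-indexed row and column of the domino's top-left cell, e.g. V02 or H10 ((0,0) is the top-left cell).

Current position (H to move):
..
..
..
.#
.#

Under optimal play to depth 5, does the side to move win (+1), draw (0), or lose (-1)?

value(../../../.#/.#, H) = +1

[../../../.#/.#] H move#1: H00:-1/##/../../.#/.#, H10:+1/../##/../.#/.#*, H20:-1/../../##/.#/.#
[../##/../.#/.#] V move#2: V20:-1/../##/#./##/.#*, V30:-1/../##/../##/##
[../##/#./##/.#] H move#3: H00:+1/##/##/#./##/.#*
[##/##/#./##/.#] end (terminal -1, V#4); searched ../../../.#/.# to 5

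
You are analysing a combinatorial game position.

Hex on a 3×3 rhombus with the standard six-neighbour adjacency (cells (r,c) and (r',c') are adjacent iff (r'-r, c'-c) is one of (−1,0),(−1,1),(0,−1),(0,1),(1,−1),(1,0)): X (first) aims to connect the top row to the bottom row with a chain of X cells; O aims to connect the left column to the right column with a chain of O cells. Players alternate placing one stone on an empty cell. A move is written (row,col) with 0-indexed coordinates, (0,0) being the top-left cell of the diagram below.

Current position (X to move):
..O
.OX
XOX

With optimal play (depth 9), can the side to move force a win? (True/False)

[..O/.OX/XOX] X move#1: (0,0):-1/X.O/.OX/XOX, (0,1):-1/.XO/.OX/XOX, (1,0):+1/..O/XOX/XOX*
[..O/XOX/XOX] O move#2: (0,0):-1/O.O/XOX/XOX*, (0,1):-1/.OO/XOX/XOX
[O.O/XOX/XOX] X move#3: (0,1):+1/OXO/XOX/XOX*
[OXO/XOX/XOX] end (terminal -1, O#4); searched ..O/.OX/XOX to 9

X winning at [..O/.OX/XOX]: True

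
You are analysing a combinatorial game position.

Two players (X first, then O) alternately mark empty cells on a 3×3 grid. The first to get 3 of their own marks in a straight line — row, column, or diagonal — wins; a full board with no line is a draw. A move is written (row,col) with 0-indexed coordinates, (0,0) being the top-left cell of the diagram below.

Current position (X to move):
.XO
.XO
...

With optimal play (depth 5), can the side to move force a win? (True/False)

X winning at [.XO/.XO/...]: True

p1 X@[.XO/.XO/...]: (0,0)[XXO/.XO/...]-1 (1,0)[.XO/XXO/...]-1 (2,0)[.XO/.XO/X..]-1 (2,1)[.XO/.XO/.X.]+1* (2,2)[.XO/.XO/..X]+1
p2 O@[.XO/.XO/.X.] terminal -1; root [.XO/.XO/...] d5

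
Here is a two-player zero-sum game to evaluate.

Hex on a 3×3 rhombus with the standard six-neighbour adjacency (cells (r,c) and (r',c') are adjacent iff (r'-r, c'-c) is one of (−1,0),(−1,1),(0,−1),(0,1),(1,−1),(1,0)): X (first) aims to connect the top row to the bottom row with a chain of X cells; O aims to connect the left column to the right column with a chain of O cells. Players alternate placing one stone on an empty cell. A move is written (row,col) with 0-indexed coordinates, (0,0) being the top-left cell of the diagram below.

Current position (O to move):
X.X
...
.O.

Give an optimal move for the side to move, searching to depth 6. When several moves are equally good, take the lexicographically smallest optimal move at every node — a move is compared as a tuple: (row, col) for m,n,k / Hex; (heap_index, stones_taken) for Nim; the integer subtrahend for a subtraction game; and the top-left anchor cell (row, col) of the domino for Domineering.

O's best at [X.X/.../.O.]: (1,0)

[X.X/.../.O.] O move#1: (0,1):-1/XOX/.../.O., (1,0):+1/X.X/O../.O.*, (1,1):+1/X.X/.O./.O., (1,2):-1/X.X/..O/.O., (2,0):+1/X.X/.../OO., (2,2):-1/X.X/.../.OO
[X.X/O../.O.] X move#2: (0,1):-1/XXX/O../.O.*, (1,1):-1/X.X/OX./.O., (1,2):-1/X.X/O.X/.O., (2,0):-1/X.X/O../XO., (2,2):-1/X.X/O../.OX
[XXX/O../.O.] O move#3: (1,1):+1/XXX/OO./.O.*, (1,2):+1/XXX/O.O/.O., (2,0):+1/XXX/O../OO., (2,2):+1/XXX/O../.OO
[XXX/OO./.O.] X move#4: (1,2):-1/XXX/OOX/.O.*, (2,0):-1/XXX/OO./XO., (2,2):-1/XXX/OO./.OX
[XXX/OOX/.O.] O move#5: (2,0):-1/XXX/OOX/OO., (2,2):+1/XXX/OOX/.OO*
[XXX/OOX/.OO] end (terminal -1, X#6); searched X.X/.../.O. to 6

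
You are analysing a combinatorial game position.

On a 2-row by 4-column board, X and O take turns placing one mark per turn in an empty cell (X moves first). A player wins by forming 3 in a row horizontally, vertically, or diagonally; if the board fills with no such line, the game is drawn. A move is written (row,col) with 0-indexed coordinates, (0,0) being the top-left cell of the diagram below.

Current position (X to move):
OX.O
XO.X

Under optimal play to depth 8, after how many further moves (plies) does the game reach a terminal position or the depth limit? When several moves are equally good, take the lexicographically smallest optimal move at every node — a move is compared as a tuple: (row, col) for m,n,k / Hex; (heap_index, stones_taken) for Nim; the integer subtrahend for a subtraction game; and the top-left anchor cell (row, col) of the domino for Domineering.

ply 1, X at OX.O/XO.X | (0,2)=+0→OXXO/XO.X*; (1,2)=+0→OX.O/XOXX
ply 2, O at OXXO/XO.X | (1,2)=+0→OXXO/XOOX*
ply 3: OXXO/XOOX is terminal +0 (X); from OX.O/XO.X depth 8

PV length from [OX.O/XO.X]: 2 plies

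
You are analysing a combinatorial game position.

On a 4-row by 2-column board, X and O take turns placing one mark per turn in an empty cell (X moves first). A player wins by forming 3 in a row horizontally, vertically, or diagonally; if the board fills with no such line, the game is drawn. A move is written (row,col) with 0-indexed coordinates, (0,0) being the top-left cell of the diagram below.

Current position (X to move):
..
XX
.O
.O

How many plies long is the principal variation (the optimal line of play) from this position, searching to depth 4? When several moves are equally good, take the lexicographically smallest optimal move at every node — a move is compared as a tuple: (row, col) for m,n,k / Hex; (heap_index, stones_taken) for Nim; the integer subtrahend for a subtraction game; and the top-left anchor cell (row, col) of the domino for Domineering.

PV length from [../XX/.O/.O]: 3 plies

[../XX/.O/.O] X move#1: (0,0):+0/X./XX/.O/.O, (0,1):+0/.X/XX/.O/.O, (2,0):+1/../XX/XO/.O*, (3,0):+0/../XX/.O/XO
[../XX/XO/.O] O move#2: (0,0):-1/O./XX/XO/.O*, (0,1):-1/.O/XX/XO/.O, (3,0):-1/../XX/XO/OO
[O./XX/XO/.O] X move#3: (0,1):+0/OX/XX/XO/.O, (3,0):+1/O./XX/XO/XO*
[O./XX/XO/XO] end (terminal -1, O#4); searched ../XX/.O/.O to 4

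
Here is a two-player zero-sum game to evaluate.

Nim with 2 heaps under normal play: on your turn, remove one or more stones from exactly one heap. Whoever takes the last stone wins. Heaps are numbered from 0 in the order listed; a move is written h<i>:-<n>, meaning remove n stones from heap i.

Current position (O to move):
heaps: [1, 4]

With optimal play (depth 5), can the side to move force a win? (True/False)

ply 1, O at (1,4) | h0:-1=-1→(0,4); h1:-1=-1→(1,3); h1:-2=-1→(1,2); h1:-3=+1→(1,1)*; h1:-4=-1→(1,0)
ply 2, X at (1,1) | h0:-1=-1→(0,1)*; h1:-1=-1→(1,0)
ply 3, O at (0,1) | h1:-1=+1→(0,0)*
ply 4: (0,0) is terminal -1 (X); from (1,4) depth 5

O winning at [(1,4)]: True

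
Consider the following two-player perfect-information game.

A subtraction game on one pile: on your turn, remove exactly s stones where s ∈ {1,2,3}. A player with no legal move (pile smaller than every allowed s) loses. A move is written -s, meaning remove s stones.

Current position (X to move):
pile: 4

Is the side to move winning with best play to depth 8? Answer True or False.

ply 1, X at 4 | -1=-1→3*; -2=-1→2; -3=-1→1
ply 2, O at 3 | -1=-1→2; -2=-1→1; -3=+1→0*
ply 3: 0 is terminal -1 (X); from 4 depth 8

X winning at [4]: False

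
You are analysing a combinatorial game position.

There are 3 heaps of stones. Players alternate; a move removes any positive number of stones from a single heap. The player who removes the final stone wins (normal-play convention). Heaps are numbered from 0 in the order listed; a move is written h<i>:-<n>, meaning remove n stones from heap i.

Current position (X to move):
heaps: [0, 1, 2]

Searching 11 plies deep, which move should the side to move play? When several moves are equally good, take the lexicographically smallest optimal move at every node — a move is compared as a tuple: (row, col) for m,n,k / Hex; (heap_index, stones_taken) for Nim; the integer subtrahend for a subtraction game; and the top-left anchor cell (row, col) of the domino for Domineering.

p1 X@[(0,1,2)]: h1:-1[(0,0,2)]-1 h2:-1[(0,1,1)]+1* h2:-2[(0,1,0)]-1
p2 O@[(0,1,1)]: h1:-1[(0,0,1)]-1* h2:-1[(0,1,0)]-1
p3 X@[(0,0,1)]: h2:-1[(0,0,0)]+1*
p4 O@[(0,0,0)] terminal -1; root [(0,1,2)] d11

X's best at [(0,1,2)]: h2:-1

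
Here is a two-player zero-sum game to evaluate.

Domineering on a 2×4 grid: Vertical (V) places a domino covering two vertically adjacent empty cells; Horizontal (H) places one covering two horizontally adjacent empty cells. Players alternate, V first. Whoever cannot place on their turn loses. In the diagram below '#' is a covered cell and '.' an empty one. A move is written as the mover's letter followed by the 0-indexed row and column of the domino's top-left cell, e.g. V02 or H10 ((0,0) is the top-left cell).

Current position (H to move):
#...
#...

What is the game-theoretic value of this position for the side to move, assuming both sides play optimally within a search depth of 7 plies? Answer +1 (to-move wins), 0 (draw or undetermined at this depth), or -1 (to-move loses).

value(#.../#..., H) = +1

[#.../#...] H move#1: H01:+1/###./#...*, H02:+1/#.##/#..., H11:+1/#.../###., H12:+1/#.../#.##
[###./#...] V move#2: V03:-1/####/#..#*
[####/#..#] H move#3: H11:+1/####/####*
[####/####] end (terminal -1, V#4); searched #.../#... to 7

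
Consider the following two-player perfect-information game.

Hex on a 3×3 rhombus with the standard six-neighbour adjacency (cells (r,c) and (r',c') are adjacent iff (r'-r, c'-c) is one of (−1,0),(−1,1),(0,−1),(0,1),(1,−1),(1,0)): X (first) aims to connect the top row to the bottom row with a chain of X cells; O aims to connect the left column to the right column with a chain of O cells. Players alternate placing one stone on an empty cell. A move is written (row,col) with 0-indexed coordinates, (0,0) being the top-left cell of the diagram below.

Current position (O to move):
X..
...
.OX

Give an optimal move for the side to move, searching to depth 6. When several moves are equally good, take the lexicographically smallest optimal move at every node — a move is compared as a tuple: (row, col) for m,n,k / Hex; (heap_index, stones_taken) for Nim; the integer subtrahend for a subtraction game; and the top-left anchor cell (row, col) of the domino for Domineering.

p1 O@[X../.../.OX]: (0,1)[XO./.../.OX]-1 (0,2)[X.O/.../.OX]-1 (1,0)[X../O../.OX]-1 (1,1)[X../.O./.OX]+1* (1,2)[X../..O/.OX]-1 (2,0)[X../.../OOX]-1
p2 X@[X../.O./.OX]: (0,1)[XX./.O./.OX]-1* (0,2)[X.X/.O./.OX]-1 (1,0)[X../XO./.OX]-1 (1,2)[X../.OX/.OX]-1 (2,0)[X../.O./XOX]-1
p3 O@[XX./.O./.OX]: (0,2)[XXO/.O./.OX]+1* (1,0)[XX./OO./.OX]+1 (1,2)[XX./.OO/.OX]+1 (2,0)[XX./.O./OOX]+1
p4 X@[XXO/.O./.OX]: (1,0)[XXO/XO./.OX]-1* (1,2)[XXO/.OX/.OX]-1 (2,0)[XXO/.O./XOX]-1
p5 O@[XXO/XO./.OX]: (1,2)[XXO/XOO/.OX]-1 (2,0)[XXO/XO./OOX]+1*
p6 X@[XXO/XO./OOX] terminal -1; root [X../.../.OX] d6

O's best at [X../.../.OX]: (1,1)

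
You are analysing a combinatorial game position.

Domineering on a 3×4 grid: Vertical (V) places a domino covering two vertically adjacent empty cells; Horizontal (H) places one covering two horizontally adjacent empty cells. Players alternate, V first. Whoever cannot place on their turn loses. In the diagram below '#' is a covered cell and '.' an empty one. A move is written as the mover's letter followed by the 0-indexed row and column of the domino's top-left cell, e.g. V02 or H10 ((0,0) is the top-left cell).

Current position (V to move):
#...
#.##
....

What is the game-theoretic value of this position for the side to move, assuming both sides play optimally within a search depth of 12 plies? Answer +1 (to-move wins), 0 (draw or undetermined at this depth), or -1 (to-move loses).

[#.../#.##/....] V move#1: V01:-1/##../####/....*, V11:-1/#.../####/.#..
[##../####/....] H move#2: H02:+1/####/####/....*, H20:+1/##../####/##.., H21:+1/##../####/.##., H22:+1/##../####/..##
[####/####/....] end (terminal -1, V#3); searched #.../#.##/.... to 12

value(#.../#.##/...., V) = -1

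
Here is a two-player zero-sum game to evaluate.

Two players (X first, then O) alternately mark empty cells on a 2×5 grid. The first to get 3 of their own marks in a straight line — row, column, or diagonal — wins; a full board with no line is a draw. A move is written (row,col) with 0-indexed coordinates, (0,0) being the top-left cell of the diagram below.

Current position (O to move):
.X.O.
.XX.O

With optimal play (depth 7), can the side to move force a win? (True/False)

[.X.O./.XX.O] O move#1: (0,0):-1/OX.O./.XX.O*, (0,2):-1/.XOO./.XX.O, (0,4):-1/.X.OO/.XX.O, (1,0):-1/.X.O./OXX.O, (1,3):-1/.X.O./.XXOO
[OX.O./.XX.O] X move#2: (0,2):+1/OXXO./.XX.O*, (0,4):+1/OX.OX/.XX.O, (1,0):+1/OX.O./XXX.O, (1,3):+1/OX.O./.XXXO
[OXXO./.XX.O] O move#3: (0,4):-1/OXXOO/.XX.O*, (1,0):-1/OXXO./OXX.O, (1,3):-1/OXXO./.XXOO
[OXXOO/.XX.O] X move#4: (1,0):+1/OXXOO/XXX.O*, (1,3):+1/OXXOO/.XXXO
[OXXOO/XXX.O] end (terminal -1, O#5); searched .X.O./.XX.O to 7

O winning at [.X.O./.XX.O]: False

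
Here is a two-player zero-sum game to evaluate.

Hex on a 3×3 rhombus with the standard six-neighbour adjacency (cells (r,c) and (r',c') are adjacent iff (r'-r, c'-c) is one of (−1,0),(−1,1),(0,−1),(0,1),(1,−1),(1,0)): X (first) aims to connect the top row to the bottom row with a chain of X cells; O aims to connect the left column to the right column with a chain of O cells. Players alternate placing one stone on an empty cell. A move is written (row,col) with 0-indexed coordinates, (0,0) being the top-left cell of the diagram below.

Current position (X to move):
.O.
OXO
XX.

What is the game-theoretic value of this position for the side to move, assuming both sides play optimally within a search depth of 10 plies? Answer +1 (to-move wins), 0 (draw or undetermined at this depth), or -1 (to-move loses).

ply 1, X at .O./OXO/XX. | (0,0)=-1→XO./OXO/XX.; (0,2)=+1→.OX/OXO/XX.*; (2,2)=-1→.O./OXO/XXX
ply 2: .OX/OXO/XX. is terminal -1 (O); from .O./OXO/XX. depth 10

value(.O./OXO/XX., X) = +1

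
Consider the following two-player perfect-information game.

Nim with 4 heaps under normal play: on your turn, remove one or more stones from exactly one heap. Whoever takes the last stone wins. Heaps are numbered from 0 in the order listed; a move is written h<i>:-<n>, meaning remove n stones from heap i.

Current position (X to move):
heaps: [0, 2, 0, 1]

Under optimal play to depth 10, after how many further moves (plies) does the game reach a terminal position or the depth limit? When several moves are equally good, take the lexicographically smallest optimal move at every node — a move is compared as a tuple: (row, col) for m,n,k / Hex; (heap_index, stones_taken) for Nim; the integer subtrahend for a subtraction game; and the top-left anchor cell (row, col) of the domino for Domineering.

p1 X@[(0,2,0,1)]: h1:-1[(0,1,0,1)]+1* h1:-2[(0,0,0,1)]-1 h3:-1[(0,2,0,0)]-1
p2 O@[(0,1,0,1)]: h1:-1[(0,0,0,1)]-1* h3:-1[(0,1,0,0)]-1
p3 X@[(0,0,0,1)]: h3:-1[(0,0,0,0)]+1*
p4 O@[(0,0,0,0)] terminal -1; root [(0,2,0,1)] d10

PV length from [(0,2,0,1)]: 3 plies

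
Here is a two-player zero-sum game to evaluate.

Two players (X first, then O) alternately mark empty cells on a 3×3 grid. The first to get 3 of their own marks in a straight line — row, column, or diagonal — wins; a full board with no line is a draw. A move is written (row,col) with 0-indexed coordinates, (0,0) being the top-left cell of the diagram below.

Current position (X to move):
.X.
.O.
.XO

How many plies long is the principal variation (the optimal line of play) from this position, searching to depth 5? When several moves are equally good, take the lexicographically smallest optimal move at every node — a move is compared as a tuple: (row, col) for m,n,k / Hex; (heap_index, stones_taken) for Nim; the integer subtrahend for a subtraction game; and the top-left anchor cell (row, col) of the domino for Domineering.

[.X./.O./.XO] X move#1: (0,0):-1/XX./.O./.XO*, (0,2):-1/.XX/.O./.XO, (1,0):-1/.X./XO./.XO, (1,2):-1/.X./.OX/.XO, (2,0):-1/.X./.O./XXO
[XX./.O./.XO] O move#2: (0,2):+1/XXO/.O./.XO*, (1,0):-1/XX./OO./.XO, (1,2):-1/XX./.OO/.XO, (2,0):-1/XX./.O./OXO
[XXO/.O./.XO] X move#3: (1,0):-1/XXO/XO./.XO*, (1,2):-1/XXO/.OX/.XO, (2,0):-1/XXO/.O./XXO
[XXO/XO./.XO] O move#4: (1,2):+1/XXO/XOO/.XO*, (2,0):+1/XXO/XO./OXO
[XXO/XOO/.XO] end (terminal -1, X#5); searched .X./.O./.XO to 5

PV length from [.X./.O./.XO]: 4 plies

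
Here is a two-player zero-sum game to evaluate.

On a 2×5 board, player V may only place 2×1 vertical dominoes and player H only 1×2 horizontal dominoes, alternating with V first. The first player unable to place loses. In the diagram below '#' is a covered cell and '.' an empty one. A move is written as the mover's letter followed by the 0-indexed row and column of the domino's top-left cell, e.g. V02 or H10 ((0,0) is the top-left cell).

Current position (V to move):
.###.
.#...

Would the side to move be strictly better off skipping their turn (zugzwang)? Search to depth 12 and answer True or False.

zugzwang(.###./.#..., V) = False

[.###./.#...] V move#1: V00:-1/####./##..., V04:+1/.####/.#..#*
[.####/.#..#] H move#2: H12:-1/.####/.####*
[.####/.####] V move#3: V00:+1/#####/#####*
[#####/#####] end (terminal -1, H#4); searched .###./.#... to 12
pass branch (H moves first from the same position):
  | [.###./.#...] H move#1: H12:-1/.###./.###.*, H13:-1/.###./.#.##
  | [.###./.###.] V move#2: V00:+1/####./####.*, V04:+1/.####/.####
  | [####./####.] end (terminal -1, H#3); searched .###./.#... to 12
V moving scores +1; V passing scores +1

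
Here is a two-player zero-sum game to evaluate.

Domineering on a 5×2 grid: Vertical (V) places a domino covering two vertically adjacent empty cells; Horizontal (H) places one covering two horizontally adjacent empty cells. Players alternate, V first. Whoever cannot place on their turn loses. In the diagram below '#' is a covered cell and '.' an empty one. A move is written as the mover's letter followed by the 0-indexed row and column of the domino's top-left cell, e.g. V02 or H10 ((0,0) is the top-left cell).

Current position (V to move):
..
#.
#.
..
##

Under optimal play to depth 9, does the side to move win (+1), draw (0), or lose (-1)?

value(../#./#./../##, V) = -1

p1 V@[../#./#./../##]: V01[.#/##/#./../##]-1* V11[../##/##/../##]-1 V21[../#./##/.#/##]-1
p2 H@[.#/##/#./../##]: H30[.#/##/#./##/##]+1*
p3 V@[.#/##/#./##/##] terminal -1; root [../#./#./../##] d9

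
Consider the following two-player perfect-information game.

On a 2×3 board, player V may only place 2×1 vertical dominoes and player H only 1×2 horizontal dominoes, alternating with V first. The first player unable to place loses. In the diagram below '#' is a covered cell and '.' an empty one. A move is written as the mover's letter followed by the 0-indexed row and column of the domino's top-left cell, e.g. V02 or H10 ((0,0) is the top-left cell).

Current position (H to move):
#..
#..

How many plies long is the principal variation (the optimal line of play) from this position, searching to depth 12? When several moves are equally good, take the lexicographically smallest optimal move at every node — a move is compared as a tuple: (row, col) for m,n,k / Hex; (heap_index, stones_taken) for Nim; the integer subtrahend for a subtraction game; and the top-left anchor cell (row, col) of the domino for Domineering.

PV length from [#../#..]: 1 ply

ply 1, H at #../#.. | H01=+1→###/#..*; H11=+1→#../###
ply 2: ###/#.. is terminal -1 (V); from #../#.. depth 12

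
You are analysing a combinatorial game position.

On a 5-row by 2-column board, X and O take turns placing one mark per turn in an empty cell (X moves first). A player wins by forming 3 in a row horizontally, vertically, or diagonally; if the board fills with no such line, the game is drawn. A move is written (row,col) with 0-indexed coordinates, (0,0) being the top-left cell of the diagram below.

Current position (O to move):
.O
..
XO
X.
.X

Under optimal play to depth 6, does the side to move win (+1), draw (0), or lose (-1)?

p1 O@[.O/../XO/X./.X]: (0,0)[OO/../XO/X./.X]-1 (1,0)[.O/O./XO/X./.X]-1 (1,1)[.O/.O/XO/X./.X]+1* (3,1)[.O/../XO/XO/.X]-1 (4,0)[.O/../XO/X./OX]-1
p2 X@[.O/.O/XO/X./.X] terminal -1; root [.O/../XO/X./.X] d6

value(.O/../XO/X./.X, O) = +1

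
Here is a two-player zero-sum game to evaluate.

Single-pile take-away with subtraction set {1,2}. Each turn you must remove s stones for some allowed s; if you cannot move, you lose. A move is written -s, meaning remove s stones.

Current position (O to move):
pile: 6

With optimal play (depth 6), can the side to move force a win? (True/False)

O winning at [6]: False

ply 1, O at 6 | -1=-1→5*; -2=-1→4
ply 2, X at 5 | -1=-1→4; -2=+1→3*
ply 3, O at 3 | -1=-1→2*; -2=-1→1
ply 4, X at 2 | -1=-1→1; -2=+1→0*
ply 5: 0 is terminal -1 (O); from 6 depth 6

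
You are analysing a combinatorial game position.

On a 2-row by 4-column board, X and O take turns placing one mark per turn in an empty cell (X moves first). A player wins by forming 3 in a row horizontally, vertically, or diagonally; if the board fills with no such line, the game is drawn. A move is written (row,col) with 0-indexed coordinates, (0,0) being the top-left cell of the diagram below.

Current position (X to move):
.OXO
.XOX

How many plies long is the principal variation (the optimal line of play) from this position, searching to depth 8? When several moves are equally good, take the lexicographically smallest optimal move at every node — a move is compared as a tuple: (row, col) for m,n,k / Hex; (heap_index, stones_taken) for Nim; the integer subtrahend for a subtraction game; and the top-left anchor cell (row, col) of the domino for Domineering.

PV length from [.OXO/.XOX]: 2 plies

[.OXO/.XOX] X move#1: (0,0):+0/XOXO/.XOX*, (1,0):+0/.OXO/XXOX
[XOXO/.XOX] O move#2: (1,0):+0/XOXO/OXOX*
[XOXO/OXOX] end (terminal +0, X#3); searched .OXO/.XOX to 8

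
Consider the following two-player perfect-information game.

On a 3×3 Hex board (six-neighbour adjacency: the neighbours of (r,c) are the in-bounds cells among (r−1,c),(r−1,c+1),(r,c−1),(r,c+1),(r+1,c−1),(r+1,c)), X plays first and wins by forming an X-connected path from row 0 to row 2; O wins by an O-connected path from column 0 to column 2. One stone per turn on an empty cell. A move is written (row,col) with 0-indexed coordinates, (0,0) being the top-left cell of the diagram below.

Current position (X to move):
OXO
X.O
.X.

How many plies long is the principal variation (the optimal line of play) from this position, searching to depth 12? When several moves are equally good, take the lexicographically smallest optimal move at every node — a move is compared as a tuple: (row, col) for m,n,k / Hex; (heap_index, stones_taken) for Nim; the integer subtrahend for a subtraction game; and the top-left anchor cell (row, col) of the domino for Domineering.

PV length from [OXO/X.O/.X.]: 1 ply

[OXO/X.O/.X.] X move#1: (1,1):+1/OXO/XXO/.X.*, (2,0):+1/OXO/X.O/XX., (2,2):+1/OXO/X.O/.XX
[OXO/XXO/.X.] end (terminal -1, O#2); searched OXO/X.O/.X. to 12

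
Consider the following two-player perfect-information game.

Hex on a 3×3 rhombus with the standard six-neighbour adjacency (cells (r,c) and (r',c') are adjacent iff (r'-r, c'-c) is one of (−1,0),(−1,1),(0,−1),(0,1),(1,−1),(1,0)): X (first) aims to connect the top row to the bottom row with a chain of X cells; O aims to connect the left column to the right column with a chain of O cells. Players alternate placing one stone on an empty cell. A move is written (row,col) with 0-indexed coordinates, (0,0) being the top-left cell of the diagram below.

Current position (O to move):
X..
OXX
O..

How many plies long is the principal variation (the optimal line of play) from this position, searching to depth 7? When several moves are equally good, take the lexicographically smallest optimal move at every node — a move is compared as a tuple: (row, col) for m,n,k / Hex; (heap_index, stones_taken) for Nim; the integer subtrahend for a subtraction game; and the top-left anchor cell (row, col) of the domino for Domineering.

ply 1, O at X../OXX/O.. | (0,1)=-1→XO./OXX/O..*; (0,2)=-1→X.O/OXX/O..; (2,1)=-1→X../OXX/OO.; (2,2)=-1→X../OXX/O.O
ply 2, X at XO./OXX/O.. | (0,2)=+1→XOX/OXX/O..*; (2,1)=-1→XO./OXX/OX.; (2,2)=-1→XO./OXX/O.X
ply 3, O at XOX/OXX/O.. | (2,1)=-1→XOX/OXX/OO.*; (2,2)=-1→XOX/OXX/O.O
ply 4, X at XOX/OXX/OO. | (2,2)=+1→XOX/OXX/OOX*
ply 5: XOX/OXX/OOX is terminal -1 (O); from X../OXX/O.. depth 7

PV length from [X../OXX/O..]: 4 plies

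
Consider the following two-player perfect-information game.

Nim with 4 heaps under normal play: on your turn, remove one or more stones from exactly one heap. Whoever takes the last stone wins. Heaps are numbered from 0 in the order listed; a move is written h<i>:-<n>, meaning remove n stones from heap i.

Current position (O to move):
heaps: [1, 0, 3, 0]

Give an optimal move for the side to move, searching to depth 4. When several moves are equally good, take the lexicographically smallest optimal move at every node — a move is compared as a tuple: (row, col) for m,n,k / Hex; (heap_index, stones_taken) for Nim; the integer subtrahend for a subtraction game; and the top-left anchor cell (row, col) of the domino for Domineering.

O's best at [(1,0,3,0)]: h2:-2

ply 1, O at (1,0,3,0) | h0:-1=-1→(0,0,3,0); h2:-1=-1→(1,0,2,0); h2:-2=+1→(1,0,1,0)*; h2:-3=-1→(1,0,0,0)
ply 2, X at (1,0,1,0) | h0:-1=-1→(0,0,1,0)*; h2:-1=-1→(1,0,0,0)
ply 3, O at (0,0,1,0) | h2:-1=+1→(0,0,0,0)*
ply 4: (0,0,0,0) is terminal -1 (X); from (1,0,3,0) depth 4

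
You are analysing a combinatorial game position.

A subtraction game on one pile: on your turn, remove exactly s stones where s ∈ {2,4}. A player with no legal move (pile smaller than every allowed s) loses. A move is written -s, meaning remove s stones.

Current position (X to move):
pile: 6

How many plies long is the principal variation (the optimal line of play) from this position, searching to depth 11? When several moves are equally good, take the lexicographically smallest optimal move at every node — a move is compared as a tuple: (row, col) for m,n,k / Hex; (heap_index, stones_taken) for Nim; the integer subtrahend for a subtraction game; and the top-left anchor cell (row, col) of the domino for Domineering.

PV length from [6]: 2 plies

[6] X move#1: -2:-1/4*, -4:-1/2
[4] O move#2: -2:-1/2, -4:+1/0*
[0] end (terminal -1, X#3); searched 6 to 11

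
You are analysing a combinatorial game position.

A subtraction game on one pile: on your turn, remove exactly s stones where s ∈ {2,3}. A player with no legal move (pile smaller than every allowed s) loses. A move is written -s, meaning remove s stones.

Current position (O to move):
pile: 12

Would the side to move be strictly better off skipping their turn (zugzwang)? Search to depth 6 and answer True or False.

zugzwang(12, O) = False

ply 1, O at 12 | -2=+1→10*; -3=-1→9
ply 2, X at 10 | -2=-1→8*; -3=-1→7
ply 3, O at 8 | -2=+1→6*; -3=+1→5
ply 4, X at 6 | -2=-1→4*; -3=-1→3
ply 5, O at 4 | -2=-1→2; -3=+1→1*
ply 6: 1 is terminal -1 (X); from 12 depth 6
if O skipped the turn, X would face:
~ ply 1, X at 12 | -2=+1→10*; -3=-1→9
~ ply 2, O at 10 | -2=-1→8*; -3=-1→7
~ ply 3, X at 8 | -2=+1→6*; -3=+1→5
~ ply 4, O at 6 | -2=-1→4*; -3=-1→3
~ ply 5, X at 4 | -2=-1→2; -3=+1→1*
~ ply 6: 1 is terminal -1 (O); from 12 depth 6
compare (O): move=+1 vs pass=-1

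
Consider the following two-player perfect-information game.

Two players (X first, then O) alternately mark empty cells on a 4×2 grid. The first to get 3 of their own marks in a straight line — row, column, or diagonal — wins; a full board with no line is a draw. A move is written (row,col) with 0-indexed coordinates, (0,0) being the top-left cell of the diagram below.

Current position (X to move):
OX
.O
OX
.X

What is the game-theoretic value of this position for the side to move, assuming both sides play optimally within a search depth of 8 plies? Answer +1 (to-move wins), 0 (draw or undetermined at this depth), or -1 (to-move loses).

[OX/.O/OX/.X] X move#1: (1,0):+0/OX/XO/OX/.X*, (3,0):-1/OX/.O/OX/XX
[OX/XO/OX/.X] O move#2: (3,0):+0/OX/XO/OX/OX*
[OX/XO/OX/OX] end (terminal +0, X#3); searched OX/.O/OX/.X to 8

value(OX/.O/OX/.X, X) = 0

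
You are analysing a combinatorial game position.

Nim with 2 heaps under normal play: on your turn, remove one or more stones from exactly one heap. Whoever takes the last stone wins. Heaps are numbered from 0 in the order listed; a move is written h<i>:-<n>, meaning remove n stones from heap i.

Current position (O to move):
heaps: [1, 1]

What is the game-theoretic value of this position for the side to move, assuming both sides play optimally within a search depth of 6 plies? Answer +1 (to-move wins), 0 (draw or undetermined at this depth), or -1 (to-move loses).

value((1,1), O) = -1

p1 O@[(1,1)]: h0:-1[(0,1)]-1* h1:-1[(1,0)]-1
p2 X@[(0,1)]: h1:-1[(0,0)]+1*
p3 O@[(0,0)] terminal -1; root [(1,1)] d6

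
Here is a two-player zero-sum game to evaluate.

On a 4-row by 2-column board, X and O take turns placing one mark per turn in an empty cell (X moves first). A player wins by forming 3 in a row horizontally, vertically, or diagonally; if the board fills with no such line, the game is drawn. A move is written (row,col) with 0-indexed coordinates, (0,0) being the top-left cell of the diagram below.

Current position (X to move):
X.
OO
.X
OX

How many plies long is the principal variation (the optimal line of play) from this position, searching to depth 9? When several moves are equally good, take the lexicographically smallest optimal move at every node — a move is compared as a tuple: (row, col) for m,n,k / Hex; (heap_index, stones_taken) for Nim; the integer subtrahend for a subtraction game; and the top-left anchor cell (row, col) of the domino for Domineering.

PV length from [X./OO/.X/OX]: 2 plies

ply 1, X at X./OO/.X/OX | (0,1)=-1→XX/OO/.X/OX; (2,0)=+0→X./OO/XX/OX*
ply 2, O at X./OO/XX/OX | (0,1)=+0→XO/OO/XX/OX*
ply 3: XO/OO/XX/OX is terminal +0 (X); from X./OO/.X/OX depth 9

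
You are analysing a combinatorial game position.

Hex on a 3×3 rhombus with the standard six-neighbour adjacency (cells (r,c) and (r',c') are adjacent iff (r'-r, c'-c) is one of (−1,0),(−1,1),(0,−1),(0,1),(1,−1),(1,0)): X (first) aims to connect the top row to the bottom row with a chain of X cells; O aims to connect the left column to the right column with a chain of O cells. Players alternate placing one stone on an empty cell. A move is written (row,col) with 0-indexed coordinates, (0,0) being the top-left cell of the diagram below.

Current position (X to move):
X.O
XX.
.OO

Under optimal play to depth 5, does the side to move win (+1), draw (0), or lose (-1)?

[X.O/XX./.OO] X move#1: (0,1):-1/XXO/XX./.OO, (1,2):-1/X.O/XXX/.OO, (2,0):+1/X.O/XX./XOO*
[X.O/XX./XOO] end (terminal -1, O#2); searched X.O/XX./.OO to 5

value(X.O/XX./.OO, X) = +1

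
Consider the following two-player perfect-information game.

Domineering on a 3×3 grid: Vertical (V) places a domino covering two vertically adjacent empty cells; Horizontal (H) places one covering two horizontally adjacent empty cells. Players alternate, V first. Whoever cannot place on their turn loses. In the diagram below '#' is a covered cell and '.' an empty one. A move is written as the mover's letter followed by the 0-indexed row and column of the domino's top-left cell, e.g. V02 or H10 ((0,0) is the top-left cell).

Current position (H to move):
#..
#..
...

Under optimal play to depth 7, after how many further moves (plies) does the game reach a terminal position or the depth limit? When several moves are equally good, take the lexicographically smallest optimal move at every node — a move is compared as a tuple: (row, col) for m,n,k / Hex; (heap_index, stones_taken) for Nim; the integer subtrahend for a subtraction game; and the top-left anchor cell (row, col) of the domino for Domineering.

PV length from [#../#../...]: 1 ply

p1 H@[#../#../...]: H01[###/#../...]-1 H11[#../###/...]+1* H20[#../#../##.]-1 H21[#../#../.##]-1
p2 V@[#../###/...] terminal -1; root [#../#../...] d7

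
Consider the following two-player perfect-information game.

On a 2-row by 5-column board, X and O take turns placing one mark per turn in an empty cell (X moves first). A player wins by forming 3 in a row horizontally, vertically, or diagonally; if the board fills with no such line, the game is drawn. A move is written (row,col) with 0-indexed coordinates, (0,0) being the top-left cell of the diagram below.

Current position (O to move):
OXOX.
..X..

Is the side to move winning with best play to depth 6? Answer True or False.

O winning at [OXOX./..X..]: False

[OXOX./..X..] O move#1: (0,4):-1/OXOXO/..X.., (1,0):-1/OXOX./O.X.., (1,1):+0/OXOX./.OX..*, (1,3):+0/OXOX./..XO., (1,4):-1/OXOX./..X.O
[OXOX./.OX..] X move#2: (0,4):+0/OXOXX/.OX..*, (1,0):+0/OXOX./XOX.., (1,3):+0/OXOX./.OXX., (1,4):+0/OXOX./.OX.X
[OXOXX/.OX..] O move#3: (1,0):+0/OXOXX/OOX..*, (1,3):+0/OXOXX/.OXO., (1,4):+0/OXOXX/.OX.O
[OXOXX/OOX..] X move#4: (1,3):+0/OXOXX/OOXX.*, (1,4):+0/OXOXX/OOX.X
[OXOXX/OOXX.] O move#5: (1,4):+0/OXOXX/OOXXO*
[OXOXX/OOXXO] end (terminal +0, X#6); searched OXOX./..X.. to 6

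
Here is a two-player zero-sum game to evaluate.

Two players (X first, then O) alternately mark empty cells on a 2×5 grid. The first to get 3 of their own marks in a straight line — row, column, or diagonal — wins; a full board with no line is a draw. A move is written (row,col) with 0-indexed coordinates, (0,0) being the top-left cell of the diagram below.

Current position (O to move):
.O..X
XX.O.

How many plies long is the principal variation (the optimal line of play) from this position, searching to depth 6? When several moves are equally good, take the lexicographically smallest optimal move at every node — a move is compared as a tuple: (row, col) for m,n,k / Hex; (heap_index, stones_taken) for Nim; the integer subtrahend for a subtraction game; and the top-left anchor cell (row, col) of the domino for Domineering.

PV length from [.O..X/XX.O.]: 5 plies

p1 O@[.O..X/XX.O.]: (0,0)[OO..X/XX.O.]-1 (0,2)[.OO.X/XX.O.]-1 (0,3)[.O.OX/XX.O.]-1 (1,2)[.O..X/XXOO.]+1* (1,4)[.O..X/XX.OO]-1
p2 X@[.O..X/XXOO.]: (0,0)[XO..X/XXOO.]-1* (0,2)[.OX.X/XXOO.]-1 (0,3)[.O.XX/XXOO.]-1 (1,4)[.O..X/XXOOX]-1
p3 O@[XO..X/XXOO.]: (0,2)[XOO.X/XXOO.]+1* (0,3)[XO.OX/XXOO.]+1 (1,4)[XO..X/XXOOO]+1
p4 X@[XOO.X/XXOO.]: (0,3)[XOOXX/XXOO.]-1* (1,4)[XOO.X/XXOOX]-1
p5 O@[XOOXX/XXOO.]: (1,4)[XOOXX/XXOOO]+1*
p6 X@[XOOXX/XXOOO] terminal -1; root [.O..X/XX.O.] d6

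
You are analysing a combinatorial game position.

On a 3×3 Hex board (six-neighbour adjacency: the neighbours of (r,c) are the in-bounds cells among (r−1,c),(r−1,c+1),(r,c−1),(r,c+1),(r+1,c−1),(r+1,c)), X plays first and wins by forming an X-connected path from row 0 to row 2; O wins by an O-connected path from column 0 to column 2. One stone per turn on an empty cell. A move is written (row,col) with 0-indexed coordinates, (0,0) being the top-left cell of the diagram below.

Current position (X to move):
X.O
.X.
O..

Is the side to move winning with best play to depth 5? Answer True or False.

X winning at [X.O/.X./O..]: True

p1 X@[X.O/.X./O..]: (0,1)[XXO/.X./O..]-1 (1,0)[X.O/XX./O..]-1 (1,2)[X.O/.XX/O..]+1* (2,1)[X.O/.X./OX.]+1 (2,2)[X.O/.X./O.X]+1
p2 O@[X.O/.XX/O..]: (0,1)[XOO/.XX/O..]-1* (1,0)[X.O/OXX/O..]-1 (2,1)[X.O/.XX/OO.]-1 (2,2)[X.O/.XX/O.O]-1
p3 X@[XOO/.XX/O..]: (1,0)[XOO/XXX/O..]+1* (2,1)[XOO/.XX/OX.]-1 (2,2)[XOO/.XX/O.X]-1
p4 O@[XOO/XXX/O..]: (2,1)[XOO/XXX/OO.]-1* (2,2)[XOO/XXX/O.O]-1
p5 X@[XOO/XXX/OO.]: (2,2)[XOO/XXX/OOX]+1*
p6 O@[XOO/XXX/OOX] terminal -1; root [X.O/.X./O..] d5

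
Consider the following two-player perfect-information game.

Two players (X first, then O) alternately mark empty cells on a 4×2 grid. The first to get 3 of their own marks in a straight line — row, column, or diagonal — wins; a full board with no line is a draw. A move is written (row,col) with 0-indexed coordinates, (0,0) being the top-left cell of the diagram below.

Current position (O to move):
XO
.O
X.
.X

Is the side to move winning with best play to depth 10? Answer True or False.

O winning at [XO/.O/X./.X]: True

ply 1, O at XO/.O/X./.X | (1,0)=+0→XO/OO/X./.X; (2,1)=+1→XO/.O/XO/.X*; (3,0)=-1→XO/.O/X./OX
ply 2: XO/.O/XO/.X is terminal -1 (X); from XO/.O/X./.X depth 10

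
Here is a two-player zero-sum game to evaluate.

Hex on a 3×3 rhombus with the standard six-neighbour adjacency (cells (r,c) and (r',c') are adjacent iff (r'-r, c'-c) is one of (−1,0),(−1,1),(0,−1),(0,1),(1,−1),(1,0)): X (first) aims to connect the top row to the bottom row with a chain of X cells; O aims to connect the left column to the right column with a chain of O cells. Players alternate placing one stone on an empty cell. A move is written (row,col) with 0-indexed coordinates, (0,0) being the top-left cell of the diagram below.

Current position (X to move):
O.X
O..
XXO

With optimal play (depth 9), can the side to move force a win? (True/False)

X winning at [O.X/O../XXO]: True

p1 X@[O.X/O../XXO]: (0,1)[OXX/O../XXO]+1* (1,1)[O.X/OX./XXO]+1 (1,2)[O.X/O.X/XXO]+1
p2 O@[OXX/O../XXO]: (1,1)[OXX/OO./XXO]-1* (1,2)[OXX/O.O/XXO]-1
p3 X@[OXX/OO./XXO]: (1,2)[OXX/OOX/XXO]+1*
p4 O@[OXX/OOX/XXO] terminal -1; root [O.X/O../XXO] d9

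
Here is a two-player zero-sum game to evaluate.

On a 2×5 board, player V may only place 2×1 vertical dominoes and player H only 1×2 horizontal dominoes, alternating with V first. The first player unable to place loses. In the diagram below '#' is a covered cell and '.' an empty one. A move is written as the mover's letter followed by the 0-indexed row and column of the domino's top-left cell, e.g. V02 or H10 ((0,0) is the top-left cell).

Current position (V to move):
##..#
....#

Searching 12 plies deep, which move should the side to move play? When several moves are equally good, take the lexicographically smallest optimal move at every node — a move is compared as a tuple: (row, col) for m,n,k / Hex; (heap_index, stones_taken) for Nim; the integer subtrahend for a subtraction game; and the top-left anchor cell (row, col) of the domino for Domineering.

V's best at [##..#/....#]: V02

[##..#/....#] V move#1: V02:+1/###.#/..#.#*, V03:-1/##.##/...##
[###.#/..#.#] H move#2: H10:-1/###.#/###.#*
[###.#/###.#] V move#3: V03:+1/#####/#####*
[#####/#####] end (terminal -1, H#4); searched ##..#/....# to 12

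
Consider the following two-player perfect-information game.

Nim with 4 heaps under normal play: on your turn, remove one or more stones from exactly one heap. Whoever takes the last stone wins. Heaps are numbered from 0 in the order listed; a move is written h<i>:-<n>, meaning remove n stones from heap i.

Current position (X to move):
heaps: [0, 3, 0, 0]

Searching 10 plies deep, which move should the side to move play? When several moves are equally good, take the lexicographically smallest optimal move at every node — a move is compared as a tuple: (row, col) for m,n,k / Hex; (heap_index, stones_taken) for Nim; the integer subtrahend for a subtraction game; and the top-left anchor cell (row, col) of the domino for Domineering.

ply 1, X at (0,3,0,0) | h1:-1=-1→(0,2,0,0); h1:-2=-1→(0,1,0,0); h1:-3=+1→(0,0,0,0)*
ply 2: (0,0,0,0) is terminal -1 (O); from (0,3,0,0) depth 10

X's best at [(0,3,0,0)]: h1:-3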